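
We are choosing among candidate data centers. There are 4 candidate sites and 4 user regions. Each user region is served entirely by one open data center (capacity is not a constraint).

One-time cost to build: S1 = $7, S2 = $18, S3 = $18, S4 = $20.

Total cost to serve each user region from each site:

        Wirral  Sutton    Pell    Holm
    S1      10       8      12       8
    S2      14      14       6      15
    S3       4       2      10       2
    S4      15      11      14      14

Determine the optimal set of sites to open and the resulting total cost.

For any fixed open set, each user region goes to its cheapest open site; total = fixed + service.
{S3}: Wirral→S3 4, Sutton→S3 2, Pell→S3 10, Holm→S3 2. Service 18; fixed 18; total 36.
{S1, S3}: Wirral→S3 4, Sutton→S3 2, Pell→S3 10, Holm→S3 2. Service 18; fixed 25; total 43.
{S1}: Wirral→S1 10, Sutton→S1 8, Pell→S1 12, Holm→S1 8. Service 38; fixed 7; total 45.
{S1, S2, S3, S4}: Wirral→S3 4, Sutton→S3 2, Pell→S2 6, Holm→S3 2. Service 14; fixed 63; total 77.
No other subset beats 36.

Open S3 only; minimum total cost 36.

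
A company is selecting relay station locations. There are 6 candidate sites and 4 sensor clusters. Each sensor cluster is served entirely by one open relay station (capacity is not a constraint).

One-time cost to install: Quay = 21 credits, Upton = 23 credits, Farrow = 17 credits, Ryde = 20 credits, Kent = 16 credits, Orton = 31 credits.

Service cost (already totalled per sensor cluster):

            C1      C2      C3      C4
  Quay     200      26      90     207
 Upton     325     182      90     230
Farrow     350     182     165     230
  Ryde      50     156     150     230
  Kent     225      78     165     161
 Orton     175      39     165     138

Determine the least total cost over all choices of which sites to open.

Minimum total cost: 376

For any fixed open set, each sensor cluster goes to its cheapest open site; total = fixed + service.
{Quay, Ryde, Orton}: C1→Ryde 50, C2→Quay 26, C3→Quay 90, C4→Orton 138. Service 304; fixed 72; total 376.
{Quay, Ryde, Kent}: service 327 + fixed 57 = 384
{Upton, Ryde, Orton}: service 317 + fixed 74 = 391
{Quay, Upton, Farrow, Ryde, Kent, Orton}: service 304 + fixed 128 = 432
No other subset beats 376.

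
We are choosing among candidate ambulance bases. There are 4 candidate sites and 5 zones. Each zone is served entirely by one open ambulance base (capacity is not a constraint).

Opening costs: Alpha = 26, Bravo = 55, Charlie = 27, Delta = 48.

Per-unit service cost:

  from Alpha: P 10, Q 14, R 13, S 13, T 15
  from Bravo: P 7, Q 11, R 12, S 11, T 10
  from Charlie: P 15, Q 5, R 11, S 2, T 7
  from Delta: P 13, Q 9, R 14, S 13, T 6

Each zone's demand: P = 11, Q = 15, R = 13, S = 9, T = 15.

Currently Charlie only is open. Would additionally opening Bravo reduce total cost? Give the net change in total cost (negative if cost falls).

Current service cost with {Charlie}: 506.
Adding Bravo: each zone re-picks its cheapest; new service cost 418, saving 88.
Extra fixed cost: 55. Net change = 55 − 88 = -33.
(Totals: 533 → 500.)

Yes — net change −33 (cost falls by 33).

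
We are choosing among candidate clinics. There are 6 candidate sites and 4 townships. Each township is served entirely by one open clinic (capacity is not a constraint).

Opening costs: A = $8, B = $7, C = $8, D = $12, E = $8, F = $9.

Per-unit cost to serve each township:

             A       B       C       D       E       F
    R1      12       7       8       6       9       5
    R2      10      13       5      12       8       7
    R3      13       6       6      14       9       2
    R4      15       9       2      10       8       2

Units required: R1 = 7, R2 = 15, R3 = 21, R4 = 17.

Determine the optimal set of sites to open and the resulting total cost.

For any fixed open set, each township goes to its cheapest open site; total = fixed + service.
{C, F}: R1→F 5·7=35, R2→C 5·15=75, R3→F 2·21=42, R4→C 2·17=34. Service 186; fixed 17; total 203.
{B, C, F}: service 186 + fixed 24 = 210
{A, C, F}: service 186 + fixed 25 = 211
{A, B, C, D, E, F}: R1→F 5·7=35, R2→C 5·15=75, R3→F 2·21=42, R4→C 2·17=34. Service 186; fixed 52; total 238.
No other subset beats 203.

Open C and F; minimum total cost 203.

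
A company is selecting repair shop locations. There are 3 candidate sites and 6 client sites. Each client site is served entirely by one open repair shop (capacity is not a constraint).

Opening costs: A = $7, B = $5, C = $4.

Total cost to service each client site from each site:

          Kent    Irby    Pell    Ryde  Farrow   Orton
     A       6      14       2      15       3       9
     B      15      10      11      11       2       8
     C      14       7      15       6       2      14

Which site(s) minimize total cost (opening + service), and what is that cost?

Open A and C; minimum total cost 43.

For any fixed open set, each client site goes to its cheapest open site; total = fixed + service.
{A, C}: Kent→A 6, Irby→C 7, Pell→A 2, Ryde→C 6, Farrow→C 2, Orton→A 9. Service 32; fixed 11; total 43.
{A, B, C}: Kent→A 6, Irby→C 7, Pell→A 2, Ryde→C 6, Farrow→B 2, Orton→B 8. Service 31; fixed 16; total 47.
{A, B}: Kent→A 6, Irby→B 10, Pell→A 2, Ryde→B 11, Farrow→B 2, Orton→B 8. Service 39; fixed 12; total 51.
{C}: Kent→C 14, Irby→C 7, Pell→C 15, Ryde→C 6, Farrow→C 2, Orton→C 14. Service 58; fixed 4; total 62.
No other subset beats 43.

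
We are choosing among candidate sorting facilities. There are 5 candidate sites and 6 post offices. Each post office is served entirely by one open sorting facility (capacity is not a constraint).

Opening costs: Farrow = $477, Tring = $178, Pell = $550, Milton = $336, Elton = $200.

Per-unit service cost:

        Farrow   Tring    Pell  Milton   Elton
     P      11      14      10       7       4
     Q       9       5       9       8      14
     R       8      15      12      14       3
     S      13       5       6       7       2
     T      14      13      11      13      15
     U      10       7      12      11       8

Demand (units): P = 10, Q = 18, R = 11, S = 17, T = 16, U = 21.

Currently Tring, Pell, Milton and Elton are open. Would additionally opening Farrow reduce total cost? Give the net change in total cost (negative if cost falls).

No — net change +477 (cost rises by 477).

Current service cost with {Tring, Pell, Milton, Elton}: 520.
Adding Farrow: each post office re-picks its cheapest; new service cost 520, saving 0.
Extra fixed cost: 477. Net change = 477 − 0 = 477.
(Totals: 1784 → 2261.)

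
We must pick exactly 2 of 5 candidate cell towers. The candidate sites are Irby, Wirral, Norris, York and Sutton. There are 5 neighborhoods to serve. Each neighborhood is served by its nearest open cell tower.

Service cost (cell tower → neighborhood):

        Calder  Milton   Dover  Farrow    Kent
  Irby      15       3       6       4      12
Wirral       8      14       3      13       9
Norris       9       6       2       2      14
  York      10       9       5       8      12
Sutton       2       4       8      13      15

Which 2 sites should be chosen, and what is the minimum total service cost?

With exactly 2 open, each neighborhood uses its cheapest among the chosen.
{Norris, Sutton}: Calder→Sutton 2, Milton→Sutton 4, Dover→Norris 2, Farrow→Norris 2, Kent→Norris 14. Service cost 24.
{Irby, Wirral}: service cost 27
{Irby, Sutton}: service cost 27
Among all 10 size-2 choices, {Norris, Sutton} is lowest.

Choose Norris and Sutton; total service cost 24.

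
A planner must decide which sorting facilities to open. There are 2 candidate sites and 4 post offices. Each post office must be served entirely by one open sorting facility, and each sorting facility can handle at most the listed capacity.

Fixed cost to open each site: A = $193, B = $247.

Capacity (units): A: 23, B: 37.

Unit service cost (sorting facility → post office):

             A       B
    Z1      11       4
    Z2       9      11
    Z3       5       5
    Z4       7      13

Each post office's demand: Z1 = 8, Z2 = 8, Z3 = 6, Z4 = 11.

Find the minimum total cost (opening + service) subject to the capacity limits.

Minimum total cost: 540

Open {B}: Z1→B 4·8=32, Z2→B 11·8=88, Z3→B 5·6=30, Z4→B 13·11=143.
Loads: B carries 33/37. Service 293; fixed 247; total 540.
Next best feasible plan costs 651.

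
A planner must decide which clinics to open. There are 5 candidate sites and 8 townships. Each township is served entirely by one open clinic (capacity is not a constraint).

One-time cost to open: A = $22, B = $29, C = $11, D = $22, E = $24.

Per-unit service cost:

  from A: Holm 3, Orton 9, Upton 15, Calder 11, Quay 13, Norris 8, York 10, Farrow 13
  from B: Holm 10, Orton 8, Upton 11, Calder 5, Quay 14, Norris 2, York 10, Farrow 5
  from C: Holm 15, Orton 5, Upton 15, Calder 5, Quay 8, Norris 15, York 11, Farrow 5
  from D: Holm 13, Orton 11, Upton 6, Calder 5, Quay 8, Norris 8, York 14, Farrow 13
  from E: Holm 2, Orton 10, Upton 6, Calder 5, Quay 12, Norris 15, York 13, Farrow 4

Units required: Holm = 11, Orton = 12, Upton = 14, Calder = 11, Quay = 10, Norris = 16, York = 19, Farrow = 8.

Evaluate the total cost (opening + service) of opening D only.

Each township is assigned to its cheapest site among the open ones.
{D}: Holm→D 13·11=143, Orton→D 11·12=132, Upton→D 6·14=84, Calder→D 5·11=55, Quay→D 8·10=80, Norris→D 8·16=128, York→D 14·19=266, Farrow→D 13·8=104. Service 992; fixed 22; total 1014.

Total cost: 1014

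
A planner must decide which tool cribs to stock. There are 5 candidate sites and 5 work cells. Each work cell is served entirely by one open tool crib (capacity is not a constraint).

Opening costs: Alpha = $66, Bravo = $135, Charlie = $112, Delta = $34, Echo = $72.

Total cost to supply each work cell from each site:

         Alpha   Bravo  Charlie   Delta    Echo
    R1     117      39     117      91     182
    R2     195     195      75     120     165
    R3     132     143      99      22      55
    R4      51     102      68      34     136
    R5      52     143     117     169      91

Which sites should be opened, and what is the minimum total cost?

Open Alpha and Delta; minimum total cost 419.

For any fixed open set, each work cell goes to its cheapest open site; total = fixed + service.
{Alpha, Delta}: R1→Delta 91, R2→Delta 120, R3→Delta 22, R4→Delta 34, R5→Alpha 52. Service 319; fixed 100; total 419.
{Delta, Echo}: service 358 + fixed 106 = 464
{Delta}: R1→Delta 91, R2→Delta 120, R3→Delta 22, R4→Delta 34, R5→Delta 169. Service 436; fixed 34; total 470.
{Alpha, Bravo, Charlie, Delta, Echo}: service 222 + fixed 419 = 641
No other subset beats 419.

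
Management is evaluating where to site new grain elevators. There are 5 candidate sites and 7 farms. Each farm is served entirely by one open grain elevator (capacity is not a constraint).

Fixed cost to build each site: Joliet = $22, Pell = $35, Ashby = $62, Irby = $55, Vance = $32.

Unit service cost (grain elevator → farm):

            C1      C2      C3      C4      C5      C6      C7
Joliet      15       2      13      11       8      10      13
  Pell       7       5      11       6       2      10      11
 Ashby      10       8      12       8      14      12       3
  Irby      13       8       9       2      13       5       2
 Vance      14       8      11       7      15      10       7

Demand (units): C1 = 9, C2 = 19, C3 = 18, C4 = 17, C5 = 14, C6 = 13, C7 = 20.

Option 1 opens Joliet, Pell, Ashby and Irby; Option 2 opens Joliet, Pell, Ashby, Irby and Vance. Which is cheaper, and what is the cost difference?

Option 1: {Joliet, Pell, Ashby, Irby}: C1→Pell 7·9=63, C2→Joliet 2·19=38, C3→Irby 9·18=162, C4→Irby 2·17=34, C5→Pell 2·14=28, C6→Irby 5·13=65, C7→Irby 2·20=40. Service 430; fixed 174; total 604.
Option 2: {Joliet, Pell, Ashby, Irby, Vance}: C1→Pell 7·9=63, C2→Joliet 2·19=38, C3→Irby 9·18=162, C4→Irby 2·17=34, C5→Pell 2·14=28, C6→Irby 5·13=65, C7→Irby 2·20=40. Service 430; fixed 206; total 636.
Difference: |604 − 636| = 32.

Option 1 is cheaper by 32.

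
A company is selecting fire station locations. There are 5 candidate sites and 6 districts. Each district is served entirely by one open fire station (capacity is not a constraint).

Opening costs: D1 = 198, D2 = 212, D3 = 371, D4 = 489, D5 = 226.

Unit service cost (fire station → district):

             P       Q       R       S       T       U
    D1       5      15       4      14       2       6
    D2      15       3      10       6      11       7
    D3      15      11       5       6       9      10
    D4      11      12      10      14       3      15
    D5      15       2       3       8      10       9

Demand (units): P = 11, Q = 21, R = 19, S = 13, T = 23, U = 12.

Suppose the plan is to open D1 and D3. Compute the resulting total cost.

Each district is assigned to its cheapest site among the open ones.
{D1, D3}: P→D1 5·11=55, Q→D3 11·21=231, R→D1 4·19=76, S→D3 6·13=78, T→D1 2·23=46, U→D1 6·12=72. Service 558; fixed 569; total 1127.

Total cost: 1127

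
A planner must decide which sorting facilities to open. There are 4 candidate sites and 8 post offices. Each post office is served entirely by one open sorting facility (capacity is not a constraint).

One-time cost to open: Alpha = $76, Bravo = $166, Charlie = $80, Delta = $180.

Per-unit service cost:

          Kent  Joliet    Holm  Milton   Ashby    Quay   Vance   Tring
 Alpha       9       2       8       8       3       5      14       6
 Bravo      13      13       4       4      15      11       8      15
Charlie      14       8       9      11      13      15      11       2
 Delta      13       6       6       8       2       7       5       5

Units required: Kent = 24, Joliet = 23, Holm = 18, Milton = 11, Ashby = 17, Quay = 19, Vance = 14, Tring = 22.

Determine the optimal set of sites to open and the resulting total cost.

For any fixed open set, each post office goes to its cheapest open site; total = fixed + service.
{Alpha, Charlie}: Kent→Alpha 9·24=216, Joliet→Alpha 2·23=46, Holm→Alpha 8·18=144, Milton→Alpha 8·11=88, Ashby→Alpha 3·17=51, Quay→Alpha 5·19=95, Vance→Charlie 11·14=154, Tring→Charlie 2·22=44. Service 838; fixed 156; total 994.
{Alpha, Bravo, Charlie}: Kent→Alpha 9·24=216, Joliet→Alpha 2·23=46, Holm→Bravo 4·18=72, Milton→Bravo 4·11=44, Ashby→Alpha 3·17=51, Quay→Alpha 5·19=95, Vance→Bravo 8·14=112, Tring→Charlie 2·22=44. Service 680; fixed 322; total 1002.
{Alpha, Bravo}: Kent→Alpha 9·24=216, Joliet→Alpha 2·23=46, Holm→Bravo 4·18=72, Milton→Bravo 4·11=44, Ashby→Alpha 3·17=51, Quay→Alpha 5·19=95, Vance→Bravo 8·14=112, Tring→Alpha 6·22=132. Service 768; fixed 242; total 1010.
{Alpha, Bravo, Charlie, Delta}: Kent→Alpha 9·24=216, Joliet→Alpha 2·23=46, Holm→Bravo 4·18=72, Milton→Bravo 4·11=44, Ashby→Delta 2·17=34, Quay→Alpha 5·19=95, Vance→Delta 5·14=70, Tring→Charlie 2·22=44. Service 621; fixed 502; total 1123.
No other subset beats 994.

Open Alpha and Charlie; minimum total cost 994.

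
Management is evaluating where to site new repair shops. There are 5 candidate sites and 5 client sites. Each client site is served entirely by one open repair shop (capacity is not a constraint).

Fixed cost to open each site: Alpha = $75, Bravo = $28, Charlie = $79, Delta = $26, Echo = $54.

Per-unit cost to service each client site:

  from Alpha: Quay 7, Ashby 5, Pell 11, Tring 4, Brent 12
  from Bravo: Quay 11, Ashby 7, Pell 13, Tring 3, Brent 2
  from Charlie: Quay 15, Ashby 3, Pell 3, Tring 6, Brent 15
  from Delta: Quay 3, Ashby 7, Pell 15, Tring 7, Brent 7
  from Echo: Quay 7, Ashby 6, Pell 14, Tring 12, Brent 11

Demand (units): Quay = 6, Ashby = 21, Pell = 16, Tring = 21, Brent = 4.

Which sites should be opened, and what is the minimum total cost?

For any fixed open set, each client site goes to its cheapest open site; total = fixed + service.
{Bravo, Charlie, Delta}: Quay→Delta 3·6=18, Ashby→Charlie 3·21=63, Pell→Charlie 3·16=48, Tring→Bravo 3·21=63, Brent→Bravo 2·4=8. Service 200; fixed 133; total 333.
{Bravo, Charlie}: Quay→Bravo 11·6=66, Ashby→Charlie 3·21=63, Pell→Charlie 3·16=48, Tring→Bravo 3·21=63, Brent→Bravo 2·4=8. Service 248; fixed 107; total 355.
{Bravo, Charlie, Echo}: Quay→Echo 7·6=42, Ashby→Charlie 3·21=63, Pell→Charlie 3·16=48, Tring→Bravo 3·21=63, Brent→Bravo 2·4=8. Service 224; fixed 161; total 385.
{Alpha, Bravo, Charlie, Delta, Echo}: service 200 + fixed 262 = 462
No other subset beats 333.

Open Bravo, Charlie and Delta; minimum total cost 333.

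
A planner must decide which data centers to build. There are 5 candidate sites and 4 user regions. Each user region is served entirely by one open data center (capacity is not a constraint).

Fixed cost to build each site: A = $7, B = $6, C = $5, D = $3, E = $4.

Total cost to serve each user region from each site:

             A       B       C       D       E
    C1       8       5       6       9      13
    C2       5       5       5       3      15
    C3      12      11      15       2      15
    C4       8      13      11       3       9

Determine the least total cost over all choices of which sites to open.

For any fixed open set, each user region goes to its cheapest open site; total = fixed + service.
{D}: C1→D 9, C2→D 3, C3→D 2, C4→D 3. Service 17; fixed 3; total 20.
{B, D}: C1→B 5, C2→D 3, C3→D 2, C4→D 3. Service 13; fixed 9; total 22.
{C, D}: service 14 + fixed 8 = 22
{A, B, C, D, E}: C1→B 5, C2→D 3, C3→D 2, C4→D 3. Service 13; fixed 25; total 38.
No other subset beats 20.

Minimum total cost: 20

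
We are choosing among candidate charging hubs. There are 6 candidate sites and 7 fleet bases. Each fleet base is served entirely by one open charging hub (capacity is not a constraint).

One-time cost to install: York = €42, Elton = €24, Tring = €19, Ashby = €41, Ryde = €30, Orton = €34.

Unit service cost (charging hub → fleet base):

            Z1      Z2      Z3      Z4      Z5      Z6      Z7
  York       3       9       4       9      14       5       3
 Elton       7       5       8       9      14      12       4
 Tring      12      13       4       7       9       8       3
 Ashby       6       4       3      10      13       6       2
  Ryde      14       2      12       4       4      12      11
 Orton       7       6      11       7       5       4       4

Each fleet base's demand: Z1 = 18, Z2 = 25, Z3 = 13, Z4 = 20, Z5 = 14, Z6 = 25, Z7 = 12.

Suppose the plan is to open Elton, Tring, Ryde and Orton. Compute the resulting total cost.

Total cost: 607

Each fleet base is assigned to its cheapest site among the open ones.
{Elton, Tring, Ryde, Orton}: Z1→Elton 7·18=126, Z2→Ryde 2·25=50, Z3→Tring 4·13=52, Z4→Ryde 4·20=80, Z5→Ryde 4·14=56, Z6→Orton 4·25=100, Z7→Tring 3·12=36. Service 500; fixed 107; total 607.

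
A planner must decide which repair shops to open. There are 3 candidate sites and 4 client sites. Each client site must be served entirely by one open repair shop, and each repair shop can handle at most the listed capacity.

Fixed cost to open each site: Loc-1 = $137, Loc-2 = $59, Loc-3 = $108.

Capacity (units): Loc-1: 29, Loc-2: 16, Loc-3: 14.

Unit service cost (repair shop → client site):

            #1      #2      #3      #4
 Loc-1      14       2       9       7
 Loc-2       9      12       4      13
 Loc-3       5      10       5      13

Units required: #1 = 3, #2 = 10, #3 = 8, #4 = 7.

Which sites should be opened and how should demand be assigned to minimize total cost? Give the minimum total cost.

Minimum total cost: 320

Open {Loc-1}: #1→Loc-1 14·3=42, #2→Loc-1 2·10=20, #3→Loc-1 9·8=72, #4→Loc-1 7·7=49.
Loads: Loc-1 carries 28/29. Service 183; fixed 137; total 320.
Next best feasible plan costs 324.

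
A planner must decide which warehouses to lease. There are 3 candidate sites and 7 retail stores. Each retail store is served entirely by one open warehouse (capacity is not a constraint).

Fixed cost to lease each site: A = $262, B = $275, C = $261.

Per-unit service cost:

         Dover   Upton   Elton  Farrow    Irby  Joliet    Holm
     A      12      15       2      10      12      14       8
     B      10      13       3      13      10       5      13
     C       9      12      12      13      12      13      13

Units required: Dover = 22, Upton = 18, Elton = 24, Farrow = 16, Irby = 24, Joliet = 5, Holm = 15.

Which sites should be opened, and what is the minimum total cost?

Open B only; minimum total cost 1469.

For any fixed open set, each retail store goes to its cheapest open site; total = fixed + service.
{B}: Dover→B 10·22=220, Upton→B 13·18=234, Elton→B 3·24=72, Farrow→B 13·16=208, Irby→B 10·24=240, Joliet→B 5·5=25, Holm→B 13·15=195. Service 1194; fixed 275; total 1469.
{A}: service 1220 + fixed 262 = 1482
{A, B}: service 1047 + fixed 537 = 1584
{A, B, C}: service 1007 + fixed 798 = 1805
No other subset beats 1469.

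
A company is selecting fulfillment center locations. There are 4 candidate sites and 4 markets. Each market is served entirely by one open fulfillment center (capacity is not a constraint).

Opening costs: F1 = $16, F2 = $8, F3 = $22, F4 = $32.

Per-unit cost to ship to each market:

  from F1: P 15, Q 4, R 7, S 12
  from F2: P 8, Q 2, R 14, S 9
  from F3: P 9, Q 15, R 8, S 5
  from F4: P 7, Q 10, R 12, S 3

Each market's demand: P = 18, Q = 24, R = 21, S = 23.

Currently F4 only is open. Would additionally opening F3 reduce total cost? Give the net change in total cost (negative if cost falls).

Current service cost with {F4}: 687.
Adding F3: each market re-picks its cheapest; new service cost 603, saving 84.
Extra fixed cost: 22. Net change = 22 − 84 = -62.
(Totals: 719 → 657.)

Yes — net change −62 (cost falls by 62).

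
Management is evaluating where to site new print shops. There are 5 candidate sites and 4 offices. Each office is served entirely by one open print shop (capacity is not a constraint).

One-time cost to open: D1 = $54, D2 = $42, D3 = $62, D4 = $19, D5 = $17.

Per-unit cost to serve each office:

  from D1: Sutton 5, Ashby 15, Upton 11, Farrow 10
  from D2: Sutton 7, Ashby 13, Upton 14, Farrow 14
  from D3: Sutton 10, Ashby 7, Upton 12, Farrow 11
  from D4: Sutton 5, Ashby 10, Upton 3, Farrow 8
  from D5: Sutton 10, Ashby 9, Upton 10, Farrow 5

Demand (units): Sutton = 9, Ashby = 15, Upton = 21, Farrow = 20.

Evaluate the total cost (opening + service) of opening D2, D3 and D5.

Total cost: 599

Each office is assigned to its cheapest site among the open ones.
{D2, D3, D5}: Sutton→D2 7·9=63, Ashby→D3 7·15=105, Upton→D5 10·21=210, Farrow→D5 5·20=100. Service 478; fixed 121; total 599.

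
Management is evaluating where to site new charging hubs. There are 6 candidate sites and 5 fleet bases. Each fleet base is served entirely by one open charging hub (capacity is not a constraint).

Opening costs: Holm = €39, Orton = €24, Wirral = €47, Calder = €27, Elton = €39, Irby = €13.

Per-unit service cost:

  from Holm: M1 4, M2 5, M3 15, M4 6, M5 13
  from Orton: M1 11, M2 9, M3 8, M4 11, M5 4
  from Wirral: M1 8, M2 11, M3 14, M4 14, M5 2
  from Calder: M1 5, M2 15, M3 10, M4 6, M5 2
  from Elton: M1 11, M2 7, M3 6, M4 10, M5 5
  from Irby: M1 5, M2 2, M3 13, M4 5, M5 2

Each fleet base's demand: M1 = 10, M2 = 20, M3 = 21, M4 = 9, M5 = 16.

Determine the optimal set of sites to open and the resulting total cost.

Open Elton and Irby; minimum total cost 345.

For any fixed open set, each fleet base goes to its cheapest open site; total = fixed + service.
{Elton, Irby}: M1→Irby 5·10=50, M2→Irby 2·20=40, M3→Elton 6·21=126, M4→Irby 5·9=45, M5→Irby 2·16=32. Service 293; fixed 52; total 345.
{Orton, Elton, Irby}: M1→Irby 5·10=50, M2→Irby 2·20=40, M3→Elton 6·21=126, M4→Irby 5·9=45, M5→Irby 2·16=32. Service 293; fixed 76; total 369.
{Orton, Irby}: M1→Irby 5·10=50, M2→Irby 2·20=40, M3→Orton 8·21=168, M4→Irby 5·9=45, M5→Irby 2·16=32. Service 335; fixed 37; total 372.
{Holm, Orton, Wirral, Calder, Elton, Irby}: M1→Holm 4·10=40, M2→Irby 2·20=40, M3→Elton 6·21=126, M4→Irby 5·9=45, M5→Wirral 2·16=32. Service 283; fixed 189; total 472.
No other subset beats 345.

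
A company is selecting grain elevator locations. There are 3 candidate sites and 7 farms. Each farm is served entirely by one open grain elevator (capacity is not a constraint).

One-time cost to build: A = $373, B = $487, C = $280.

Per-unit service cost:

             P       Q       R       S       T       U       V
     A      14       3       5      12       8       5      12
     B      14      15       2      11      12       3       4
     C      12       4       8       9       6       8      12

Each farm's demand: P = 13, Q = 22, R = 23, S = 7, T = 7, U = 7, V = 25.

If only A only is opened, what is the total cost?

Each farm is assigned to its cheapest site among the open ones.
{A}: P→A 14·13=182, Q→A 3·22=66, R→A 5·23=115, S→A 12·7=84, T→A 8·7=56, U→A 5·7=35, V→A 12·25=300. Service 838; fixed 373; total 1211.

Total cost: 1211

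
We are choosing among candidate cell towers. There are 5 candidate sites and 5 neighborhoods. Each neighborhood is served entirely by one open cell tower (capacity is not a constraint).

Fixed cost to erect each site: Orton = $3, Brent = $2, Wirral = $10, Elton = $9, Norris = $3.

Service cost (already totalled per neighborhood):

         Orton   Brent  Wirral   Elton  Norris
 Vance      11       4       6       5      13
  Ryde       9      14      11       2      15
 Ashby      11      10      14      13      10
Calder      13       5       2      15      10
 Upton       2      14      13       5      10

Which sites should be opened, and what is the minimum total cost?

For any fixed open set, each neighborhood goes to its cheapest open site; total = fixed + service.
{Orton, Brent}: Vance→Brent 4, Ryde→Orton 9, Ashby→Brent 10, Calder→Brent 5, Upton→Orton 2. Service 30; fixed 5; total 35.
{Orton, Brent, Elton}: service 23 + fixed 14 = 37
{Brent, Elton}: service 26 + fixed 11 = 37
{Orton, Brent, Wirral, Elton, Norris}: Vance→Brent 4, Ryde→Elton 2, Ashby→Brent 10, Calder→Wirral 2, Upton→Orton 2. Service 20; fixed 27; total 47.
No other subset beats 35.

Open Orton and Brent; minimum total cost 35.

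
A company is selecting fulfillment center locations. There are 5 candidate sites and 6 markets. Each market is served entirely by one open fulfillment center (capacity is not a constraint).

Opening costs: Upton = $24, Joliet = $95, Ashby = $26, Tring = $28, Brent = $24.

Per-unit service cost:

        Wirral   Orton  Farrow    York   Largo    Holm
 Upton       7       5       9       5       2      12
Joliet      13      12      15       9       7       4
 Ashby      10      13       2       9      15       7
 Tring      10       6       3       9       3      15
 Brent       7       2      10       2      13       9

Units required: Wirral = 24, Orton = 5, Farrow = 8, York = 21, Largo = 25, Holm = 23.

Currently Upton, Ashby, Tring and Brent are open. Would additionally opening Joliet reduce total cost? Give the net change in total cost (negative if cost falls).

Current service cost with {Upton, Ashby, Tring, Brent}: 447.
Adding Joliet: each market re-picks its cheapest; new service cost 378, saving 69.
Extra fixed cost: 95. Net change = 95 − 69 = 26.
(Totals: 549 → 575.)

No — net change +26 (cost rises by 26).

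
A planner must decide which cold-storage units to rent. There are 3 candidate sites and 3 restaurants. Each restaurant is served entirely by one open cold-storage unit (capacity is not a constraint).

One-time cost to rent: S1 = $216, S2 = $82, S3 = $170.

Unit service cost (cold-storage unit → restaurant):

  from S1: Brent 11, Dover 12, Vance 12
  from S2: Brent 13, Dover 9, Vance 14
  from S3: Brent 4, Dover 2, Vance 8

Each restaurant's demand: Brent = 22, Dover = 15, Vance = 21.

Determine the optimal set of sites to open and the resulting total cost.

Open S3 only; minimum total cost 456.

For any fixed open set, each restaurant goes to its cheapest open site; total = fixed + service.
{S3}: Brent→S3 4·22=88, Dover→S3 2·15=30, Vance→S3 8·21=168. Service 286; fixed 170; total 456.
{S2, S3}: service 286 + fixed 252 = 538
{S1, S3}: Brent→S3 4·22=88, Dover→S3 2·15=30, Vance→S3 8·21=168. Service 286; fixed 386; total 672.
{S1, S2, S3}: service 286 + fixed 468 = 754
No other subset beats 456.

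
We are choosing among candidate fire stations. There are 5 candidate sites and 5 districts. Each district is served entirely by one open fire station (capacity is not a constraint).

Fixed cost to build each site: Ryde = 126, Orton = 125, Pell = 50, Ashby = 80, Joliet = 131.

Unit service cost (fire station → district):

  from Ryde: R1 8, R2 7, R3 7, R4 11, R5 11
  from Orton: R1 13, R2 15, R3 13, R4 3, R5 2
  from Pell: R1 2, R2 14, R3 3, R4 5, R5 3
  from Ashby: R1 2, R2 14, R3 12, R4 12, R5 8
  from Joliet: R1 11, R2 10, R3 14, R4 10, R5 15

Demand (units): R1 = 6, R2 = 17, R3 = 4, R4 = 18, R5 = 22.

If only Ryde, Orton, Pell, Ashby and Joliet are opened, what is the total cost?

Each district is assigned to its cheapest site among the open ones.
{Ryde, Orton, Pell, Ashby, Joliet}: R1→Pell 2·6=12, R2→Ryde 7·17=119, R3→Pell 3·4=12, R4→Orton 3·18=54, R5→Orton 2·22=44. Service 241; fixed 512; total 753.

Total cost: 753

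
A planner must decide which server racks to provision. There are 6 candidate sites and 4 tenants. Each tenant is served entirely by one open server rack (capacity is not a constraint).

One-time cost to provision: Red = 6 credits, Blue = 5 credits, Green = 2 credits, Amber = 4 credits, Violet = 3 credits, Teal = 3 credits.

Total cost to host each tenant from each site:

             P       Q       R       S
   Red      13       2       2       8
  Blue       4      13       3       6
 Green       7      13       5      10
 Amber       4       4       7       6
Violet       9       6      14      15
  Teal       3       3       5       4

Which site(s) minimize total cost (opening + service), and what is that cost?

Open Teal only; minimum total cost 18.

For any fixed open set, each tenant goes to its cheapest open site; total = fixed + service.
{Teal}: P→Teal 3, Q→Teal 3, R→Teal 5, S→Teal 4. Service 15; fixed 3; total 18.
{Red, Teal}: P→Teal 3, Q→Red 2, R→Red 2, S→Teal 4. Service 11; fixed 9; total 20.
{Green, Teal}: P→Teal 3, Q→Teal 3, R→Green 5, S→Teal 4. Service 15; fixed 5; total 20.
{Red, Blue, Green, Amber, Violet, Teal}: service 11 + fixed 23 = 34
No other subset beats 18.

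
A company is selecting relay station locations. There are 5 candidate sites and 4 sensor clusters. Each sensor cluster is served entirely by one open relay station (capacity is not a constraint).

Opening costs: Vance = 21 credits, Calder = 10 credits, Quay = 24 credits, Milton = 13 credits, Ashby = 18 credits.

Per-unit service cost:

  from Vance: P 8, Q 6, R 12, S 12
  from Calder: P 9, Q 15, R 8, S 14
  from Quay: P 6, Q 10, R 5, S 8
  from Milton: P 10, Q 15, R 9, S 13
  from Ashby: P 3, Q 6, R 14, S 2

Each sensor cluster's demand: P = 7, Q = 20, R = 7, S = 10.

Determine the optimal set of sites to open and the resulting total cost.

Open Quay and Ashby; minimum total cost 238.

For any fixed open set, each sensor cluster goes to its cheapest open site; total = fixed + service.
{Quay, Ashby}: P→Ashby 3·7=21, Q→Ashby 6·20=120, R→Quay 5·7=35, S→Ashby 2·10=20. Service 196; fixed 42; total 238.
{Calder, Ashby}: service 217 + fixed 28 = 245
{Calder, Quay, Ashby}: service 196 + fixed 52 = 248
{Vance, Calder, Quay, Milton, Ashby}: service 196 + fixed 86 = 282
No other subset beats 238.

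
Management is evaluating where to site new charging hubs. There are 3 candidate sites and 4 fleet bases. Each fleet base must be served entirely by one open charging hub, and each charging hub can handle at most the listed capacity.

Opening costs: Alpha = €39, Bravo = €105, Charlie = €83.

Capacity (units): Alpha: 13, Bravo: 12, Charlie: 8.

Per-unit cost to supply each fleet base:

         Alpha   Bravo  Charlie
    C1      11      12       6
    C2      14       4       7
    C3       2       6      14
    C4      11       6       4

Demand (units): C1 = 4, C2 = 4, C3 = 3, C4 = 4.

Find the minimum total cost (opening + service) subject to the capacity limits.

Open {Alpha, Charlie}: C1→Alpha 11·4=44, C2→Charlie 7·4=28, C3→Alpha 2·3=6, C4→Charlie 4·4=16.
Loads: Alpha carries 7/13, Charlie carries 8/8. Service 94; fixed 122; total 216.
Next best feasible plan costs 224.

Minimum total cost: 216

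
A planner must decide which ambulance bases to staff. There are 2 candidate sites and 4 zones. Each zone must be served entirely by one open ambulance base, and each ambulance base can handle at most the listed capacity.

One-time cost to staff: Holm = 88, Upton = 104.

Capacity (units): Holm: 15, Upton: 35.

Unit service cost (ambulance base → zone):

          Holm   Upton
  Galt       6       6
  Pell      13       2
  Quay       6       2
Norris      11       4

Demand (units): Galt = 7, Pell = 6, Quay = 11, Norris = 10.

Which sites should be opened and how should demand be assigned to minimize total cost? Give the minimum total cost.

Open {Upton}: Galt→Upton 6·7=42, Pell→Upton 2·6=12, Quay→Upton 2·11=22, Norris→Upton 4·10=40.
Loads: Upton carries 34/35. Service 116; fixed 104; total 220.
Next best feasible plan costs 308.

Minimum total cost: 220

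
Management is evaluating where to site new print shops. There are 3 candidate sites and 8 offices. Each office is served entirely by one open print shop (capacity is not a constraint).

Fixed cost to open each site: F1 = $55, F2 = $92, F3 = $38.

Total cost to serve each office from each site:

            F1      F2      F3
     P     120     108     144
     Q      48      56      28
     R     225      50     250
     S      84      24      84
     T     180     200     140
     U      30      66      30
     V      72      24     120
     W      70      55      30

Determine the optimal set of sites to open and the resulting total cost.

Open F2 and F3; minimum total cost 564.

For any fixed open set, each office goes to its cheapest open site; total = fixed + service.
{F2, F3}: P→F2 108, Q→F3 28, R→F2 50, S→F2 24, T→F3 140, U→F3 30, V→F2 24, W→F3 30. Service 434; fixed 130; total 564.
{F1, F2, F3}: P→F2 108, Q→F3 28, R→F2 50, S→F2 24, T→F3 140, U→F1 30, V→F2 24, W→F3 30. Service 434; fixed 185; total 619.
{F1, F2}: P→F2 108, Q→F1 48, R→F2 50, S→F2 24, T→F1 180, U→F1 30, V→F2 24, W→F2 55. Service 519; fixed 147; total 666.
{F3}: service 826 + fixed 38 = 864
(All 7 nonempty subsets were checked; F2 and F3 is lowest.)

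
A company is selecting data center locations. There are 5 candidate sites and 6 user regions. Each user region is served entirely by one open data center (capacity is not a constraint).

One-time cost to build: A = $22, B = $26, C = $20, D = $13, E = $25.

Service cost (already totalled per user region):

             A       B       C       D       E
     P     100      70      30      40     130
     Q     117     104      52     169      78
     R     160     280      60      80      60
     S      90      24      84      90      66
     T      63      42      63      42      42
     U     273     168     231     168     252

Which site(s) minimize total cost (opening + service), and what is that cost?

For any fixed open set, each user region goes to its cheapest open site; total = fixed + service.
{B, C}: P→C 30, Q→C 52, R→C 60, S→B 24, T→B 42, U→B 168. Service 376; fixed 46; total 422.
{B, C, D}: service 376 + fixed 59 = 435
{A, B, C}: service 376 + fixed 68 = 444
{A, B, C, D, E}: P→C 30, Q→C 52, R→C 60, S→B 24, T→B 42, U→B 168. Service 376; fixed 106; total 482.
No other subset beats 422.

Open B and C; minimum total cost 422.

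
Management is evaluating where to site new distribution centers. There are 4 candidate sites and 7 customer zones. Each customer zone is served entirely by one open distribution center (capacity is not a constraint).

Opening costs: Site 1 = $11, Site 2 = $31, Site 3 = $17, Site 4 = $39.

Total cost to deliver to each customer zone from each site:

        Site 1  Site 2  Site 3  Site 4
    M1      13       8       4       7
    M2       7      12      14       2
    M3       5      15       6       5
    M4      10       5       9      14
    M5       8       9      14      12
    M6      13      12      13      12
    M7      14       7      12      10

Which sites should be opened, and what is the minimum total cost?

For any fixed open set, each customer zone goes to its cheapest open site; total = fixed + service.
{Site 1}: M1→Site 1 13, M2→Site 1 7, M3→Site 1 5, M4→Site 1 10, M5→Site 1 8, M6→Site 1 13, M7→Site 1 14. Service 70; fixed 11; total 81.
{Site 1, Site 3}: service 58 + fixed 28 = 86
{Site 3}: service 72 + fixed 17 = 89
{Site 1, Site 2, Site 3, Site 4}: service 43 + fixed 98 = 141
No other subset beats 81.

Open Site 1 only; minimum total cost 81.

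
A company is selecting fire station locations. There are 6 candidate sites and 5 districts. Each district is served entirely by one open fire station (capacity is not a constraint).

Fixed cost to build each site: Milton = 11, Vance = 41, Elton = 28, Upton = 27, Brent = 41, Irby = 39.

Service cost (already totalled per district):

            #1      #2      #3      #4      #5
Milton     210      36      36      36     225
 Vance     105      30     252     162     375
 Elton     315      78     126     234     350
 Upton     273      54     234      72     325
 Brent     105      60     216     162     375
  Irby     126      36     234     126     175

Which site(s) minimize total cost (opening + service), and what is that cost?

For any fixed open set, each district goes to its cheapest open site; total = fixed + service.
{Milton, Irby}: #1→Irby 126, #2→Milton 36, #3→Milton 36, #4→Milton 36, #5→Irby 175. Service 409; fixed 50; total 459.
{Milton, Vance, Irby}: #1→Vance 105, #2→Vance 30, #3→Milton 36, #4→Milton 36, #5→Irby 175. Service 382; fixed 91; total 473.
{Milton, Brent, Irby}: service 388 + fixed 91 = 479
{Milton, Vance, Elton, Upton, Brent, Irby}: service 382 + fixed 187 = 569
No other subset beats 459.

Open Milton and Irby; minimum total cost 459.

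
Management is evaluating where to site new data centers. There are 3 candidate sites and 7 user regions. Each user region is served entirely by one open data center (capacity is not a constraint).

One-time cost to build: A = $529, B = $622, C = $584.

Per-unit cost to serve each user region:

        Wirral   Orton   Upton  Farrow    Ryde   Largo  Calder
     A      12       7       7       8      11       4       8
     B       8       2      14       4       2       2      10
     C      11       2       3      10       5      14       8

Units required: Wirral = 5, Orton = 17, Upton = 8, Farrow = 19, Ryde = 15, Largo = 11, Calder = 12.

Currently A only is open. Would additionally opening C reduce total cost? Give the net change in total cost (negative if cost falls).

Current service cost with {A}: 692.
Adding C: each user region re-picks its cheapest; new service cost 480, saving 212.
Extra fixed cost: 584. Net change = 584 − 212 = 372.
(Totals: 1221 → 1593.)

No — net change +372 (cost rises by 372).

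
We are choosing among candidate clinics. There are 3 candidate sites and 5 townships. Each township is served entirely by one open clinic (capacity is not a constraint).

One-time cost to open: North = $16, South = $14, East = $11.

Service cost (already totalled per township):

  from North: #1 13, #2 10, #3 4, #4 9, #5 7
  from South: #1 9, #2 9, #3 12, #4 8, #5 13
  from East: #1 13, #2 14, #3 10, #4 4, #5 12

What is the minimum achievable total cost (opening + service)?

Minimum total cost: 59

For any fixed open set, each township goes to its cheapest open site; total = fixed + service.
{North}: #1→North 13, #2→North 10, #3→North 4, #4→North 9, #5→North 7. Service 43; fixed 16; total 59.
{East}: service 53 + fixed 11 = 64
{North, East}: service 38 + fixed 27 = 65
{North, South, East}: service 33 + fixed 41 = 74
(All 7 nonempty subsets were checked; North only is lowest.)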